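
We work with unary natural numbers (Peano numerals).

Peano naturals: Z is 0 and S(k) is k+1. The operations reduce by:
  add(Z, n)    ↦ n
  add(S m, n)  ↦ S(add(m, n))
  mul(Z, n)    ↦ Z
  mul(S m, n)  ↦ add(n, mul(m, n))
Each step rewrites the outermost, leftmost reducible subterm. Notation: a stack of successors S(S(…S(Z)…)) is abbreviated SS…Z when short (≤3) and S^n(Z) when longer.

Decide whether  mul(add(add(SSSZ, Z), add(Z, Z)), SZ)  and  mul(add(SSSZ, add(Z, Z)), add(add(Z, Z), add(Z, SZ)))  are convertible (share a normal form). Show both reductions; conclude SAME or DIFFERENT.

Term A:
  start: mul(add(add(SSSZ, Z), add(Z, Z)), SZ)
  [1] mul(add(S(add(SSZ, Z)), add(Z, Z)), SZ)
  [2] mul(S(add(add(SSZ, Z), add(Z, Z))), SZ)
  [3] add(SZ, mul(add(add(SSZ, Z), add(Z, Z)), SZ))
  [4] S(add(Z, mul(add(add(SSZ, Z), add(Z, Z)), SZ)))
  [5] S(mul(add(add(SSZ, Z), add(Z, Z)), SZ))
  [6] S(mul(add(S(add(SZ, Z)), add(Z, Z)), SZ))
  [7] S(mul(S(add(add(SZ, Z), add(Z, Z))), SZ))
  [8] S(add(SZ, mul(add(add(SZ, Z), add(Z, Z)), SZ)))
  [9] S(S(add(Z, mul(add(add(SZ, Z), add(Z, Z)), SZ))))
  [10] S(S(mul(add(add(SZ, Z), add(Z, Z)), SZ)))
  [11] S(S(mul(add(S(add(Z, Z)), add(Z, Z)), SZ)))
  [12] S(S(mul(S(add(add(Z, Z), add(Z, Z))), SZ)))
  [13] S(S(add(SZ, mul(add(add(Z, Z), add(Z, Z)), SZ))))
  [14] S(S(S(add(Z, mul(add(add(Z, Z), add(Z, Z)), SZ)))))
  [15] S(S(S(mul(add(add(Z, Z), add(Z, Z)), SZ))))
  [16] S(S(S(mul(add(Z, add(Z, Z)), SZ))))
  [17] S(S(S(mul(add(Z, Z), SZ))))
  [18] S(S(S(mul(Z, SZ))))
  [19] SSSZ

Term B:
  start: mul(add(SSSZ, add(Z, Z)), add(add(Z, Z), add(Z, SZ)))
  [1] mul(S(add(SSZ, add(Z, Z))), add(add(Z, Z), add(Z, SZ)))
  [2] add(add(add(Z, Z), add(Z, SZ)), mul(add(SSZ, add(Z, Z)), add(add(Z, Z), add(Z, SZ))))
  [3] add(add(Z, add(Z, SZ)), mul(add(SSZ, add(Z, Z)), add(add(Z, Z), add(Z, SZ))))
  [4] add(add(Z, SZ), mul(add(SSZ, add(Z, Z)), add(add(Z, Z), add(Z, SZ))))
  [5] add(SZ, mul(add(SSZ, add(Z, Z)), add(add(Z, Z), add(Z, SZ))))
  [6] S(add(Z, mul(add(SSZ, add(Z, Z)), add(add(Z, Z), add(Z, SZ)))))
  [7] S(mul(add(SSZ, add(Z, Z)), add(add(Z, Z), add(Z, SZ))))
  [8] S(mul(S(add(SZ, add(Z, Z))), add(add(Z, Z), add(Z, SZ))))
  [9] S(add(add(add(Z, Z), add(Z, SZ)), mul(add(SZ, add(Z, Z)), add(add(Z, Z), add(Z, SZ)))))
  [10] S(add(add(Z, add(Z, SZ)), mul(add(SZ, add(Z, Z)), add(add(Z, Z), add(Z, SZ)))))
  [11] S(add(add(Z, SZ), mul(add(SZ, add(Z, Z)), add(add(Z, Z), add(Z, SZ)))))
  [12] S(add(SZ, mul(add(SZ, add(Z, Z)), add(add(Z, Z), add(Z, SZ)))))
  [13] S(S(add(Z, mul(add(SZ, add(Z, Z)), add(add(Z, Z), add(Z, SZ))))))
  [14] S(S(mul(add(SZ, add(Z, Z)), add(add(Z, Z), add(Z, SZ)))))
  [15] S(S(mul(S(add(Z, add(Z, Z))), add(add(Z, Z), add(Z, SZ)))))
  [16] S(S(add(add(add(Z, Z), add(Z, SZ)), mul(add(Z, add(Z, Z)), add(add(Z, Z), add(Z, SZ))))))
  [17] S(S(add(add(Z, add(Z, SZ)), mul(add(Z, add(Z, Z)), add(add(Z, Z), add(Z, SZ))))))
  [18] S(S(add(add(Z, SZ), mul(add(Z, add(Z, Z)), add(add(Z, Z), add(Z, SZ))))))
  [19] S(S(add(SZ, mul(add(Z, add(Z, Z)), add(add(Z, Z), add(Z, SZ))))))
  [20] S(S(S(add(Z, mul(add(Z, add(Z, Z)), add(add(Z, Z), add(Z, SZ)))))))
  [21] S(S(S(mul(add(Z, add(Z, Z)), add(add(Z, Z), add(Z, SZ))))))
  [22] S(S(S(mul(add(Z, Z), add(add(Z, Z), add(Z, SZ))))))
  [23] S(S(S(mul(Z, add(add(Z, Z), add(Z, SZ))))))
  [24] SSSZ

Answer: SAME — A ⇓ SSSZ, B ⇓ SSSZ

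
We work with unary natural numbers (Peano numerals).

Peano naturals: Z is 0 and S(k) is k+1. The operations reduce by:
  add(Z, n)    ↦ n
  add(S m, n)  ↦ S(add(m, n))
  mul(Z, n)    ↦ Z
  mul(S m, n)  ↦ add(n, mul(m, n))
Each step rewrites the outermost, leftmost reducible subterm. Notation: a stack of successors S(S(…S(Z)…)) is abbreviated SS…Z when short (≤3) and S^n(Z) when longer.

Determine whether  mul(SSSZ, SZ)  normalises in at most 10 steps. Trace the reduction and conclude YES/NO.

Answer: YES — reaches normal form SSSZ in 10 ≤ 10 steps

Reduction:
  start: mul(SSSZ, SZ)
  →1  add(SZ, mul(SSZ, SZ))
  →2  S(add(Z, mul(SSZ, SZ)))
  →3  S(mul(SSZ, SZ))
  →4  S(add(SZ, mul(SZ, SZ)))
  →5  S(S(add(Z, mul(SZ, SZ))))
  →6  S(S(mul(SZ, SZ)))
  →7  S(S(add(SZ, mul(Z, SZ))))
  →8  S(S(S(add(Z, mul(Z, SZ)))))
  →9  S(S(S(mul(Z, SZ))))
  →10  SSSZ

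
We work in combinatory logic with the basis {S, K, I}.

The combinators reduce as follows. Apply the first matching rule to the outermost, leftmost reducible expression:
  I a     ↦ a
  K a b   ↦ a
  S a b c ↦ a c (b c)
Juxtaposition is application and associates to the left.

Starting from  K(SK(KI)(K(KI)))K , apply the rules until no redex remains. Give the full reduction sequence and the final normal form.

Answer: normal form = K(KI)  (in 3 steps)

Reduction:
  start: K(SK(KI)(K(KI)))K
  step 1: SK(KI)(K(KI))
  step 2: K(K(KI))(KI(K(KI)))
  step 3: K(KI)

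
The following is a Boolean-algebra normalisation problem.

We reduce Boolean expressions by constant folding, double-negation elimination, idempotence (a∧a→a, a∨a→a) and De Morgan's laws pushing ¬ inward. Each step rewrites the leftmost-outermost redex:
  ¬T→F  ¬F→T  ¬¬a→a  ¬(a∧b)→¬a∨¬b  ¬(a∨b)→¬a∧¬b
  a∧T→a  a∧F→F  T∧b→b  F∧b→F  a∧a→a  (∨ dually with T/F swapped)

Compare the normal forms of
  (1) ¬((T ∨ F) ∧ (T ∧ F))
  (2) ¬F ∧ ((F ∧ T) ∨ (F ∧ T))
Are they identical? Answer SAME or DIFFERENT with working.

Answer: DIFFERENT — A ⇓ T, B ⇓ F

Reduction:
Term A:
  start: ¬((T ∨ F) ∧ (T ∧ F))
  step 1: ¬(T ∨ F) ∨ ¬(T ∧ F)
  step 2: (¬T ∧ ¬F) ∨ ¬(T ∧ F)
  step 3: (F ∧ ¬F) ∨ ¬(T ∧ F)
  step 4: F ∨ ¬(T ∧ F)
  step 5: ¬(T ∧ F)
  step 6: ¬T ∨ ¬F
  step 7: F ∨ ¬F
  step 8: ¬F
  step 9: T

Term B:
  start: ¬F ∧ ((F ∧ T) ∨ (F ∧ T))
  step 1: T ∧ ((F ∧ T) ∨ (F ∧ T))
  step 2: (F ∧ T) ∨ (F ∧ T)
  step 3: F ∧ T
  step 4: F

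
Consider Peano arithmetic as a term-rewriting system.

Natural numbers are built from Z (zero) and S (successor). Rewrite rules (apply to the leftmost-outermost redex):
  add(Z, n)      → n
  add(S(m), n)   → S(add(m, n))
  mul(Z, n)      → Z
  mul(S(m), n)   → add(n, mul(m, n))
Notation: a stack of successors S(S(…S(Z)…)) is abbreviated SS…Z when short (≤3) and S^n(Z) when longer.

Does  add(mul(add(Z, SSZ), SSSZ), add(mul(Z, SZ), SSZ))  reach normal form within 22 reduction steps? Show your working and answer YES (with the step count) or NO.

Answer: YES — reaches normal form S^8(Z) in 21 ≤ 22 steps

Reduction:
  start: add(mul(add(Z, SSZ), SSSZ), add(mul(Z, SZ), SSZ))
  →1  add(mul(SSZ, SSSZ), add(mul(Z, SZ), SSZ))
  →2  add(add(SSSZ, mul(SZ, SSSZ)), add(mul(Z, SZ), SSZ))
  →3  add(S(add(SSZ, mul(SZ, SSSZ))), add(mul(Z, SZ), SSZ))
  →4  S(add(add(SSZ, mul(SZ, SSSZ)), add(mul(Z, SZ), SSZ)))
  →5  S(add(S(add(SZ, mul(SZ, SSSZ))), add(mul(Z, SZ), SSZ)))
  →6  S(S(add(add(SZ, mul(SZ, SSSZ)), add(mul(Z, SZ), SSZ))))
  →7  S(S(add(S(add(Z, mul(SZ, SSSZ))), add(mul(Z, SZ), SSZ))))
  →8  S(S(S(add(add(Z, mul(SZ, SSSZ)), add(mul(Z, SZ), SSZ)))))
  →9  S(S(S(add(mul(SZ, SSSZ), add(mul(Z, SZ), SSZ)))))
  →10  S(S(S(add(add(SSSZ, mul(Z, SSSZ)), add(mul(Z, SZ), SSZ)))))
  →11  S(S(S(add(S(add(SSZ, mul(Z, SSSZ))), add(mul(Z, SZ), SSZ)))))
  →12  S(S(S(S(add(add(SSZ, mul(Z, SSSZ)), add(mul(Z, SZ), SSZ))))))
  →13  S(S(S(S(add(S(add(SZ, mul(Z, SSSZ))), add(mul(Z, SZ), SSZ))))))
  →14  S(S(S(S(S(add(add(SZ, mul(Z, SSSZ)), add(mul(Z, SZ), SSZ)))))))
  →15  S(S(S(S(S(add(S(add(Z, mul(Z, SSSZ))), add(mul(Z, SZ), SSZ)))))))
  →16  S(S(S(S(S(S(add(add(Z, mul(Z, SSSZ)), add(mul(Z, SZ), SSZ))))))))
  →17  S(S(S(S(S(S(add(mul(Z, SSSZ), add(mul(Z, SZ), SSZ))))))))
  →18  S(S(S(S(S(S(add(Z, add(mul(Z, SZ), SSZ))))))))
  →19  S(S(S(S(S(S(add(mul(Z, SZ), SSZ)))))))
  →20  S(S(S(S(S(S(add(Z, SSZ)))))))
  →21  S^8(Z)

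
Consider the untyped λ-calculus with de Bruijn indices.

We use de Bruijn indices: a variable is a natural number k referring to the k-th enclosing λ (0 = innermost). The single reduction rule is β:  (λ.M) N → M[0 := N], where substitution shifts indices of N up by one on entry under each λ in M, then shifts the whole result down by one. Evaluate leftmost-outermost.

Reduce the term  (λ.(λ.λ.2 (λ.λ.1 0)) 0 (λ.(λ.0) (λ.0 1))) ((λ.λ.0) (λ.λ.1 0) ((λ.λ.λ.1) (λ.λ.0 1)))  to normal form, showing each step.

  start: (λ.(λ.λ.2 (λ.λ.1 0)) 0 (λ.(λ.0) (λ.0 1))) ((λ.λ.0) (λ.λ.1 0) ((λ.λ.λ.1) (λ.λ.0 1)))
  step 1: (λ.λ.(λ.λ.0) (λ.λ.1 0) ((λ.λ.λ.1) (λ.λ.0 1)) (λ.λ.1 0)) ((λ.λ.0) (λ.λ.1 0) ((λ.λ.λ.1) (λ.λ.0 1))) (λ.(λ.0) (λ.0 1))
  step 2: (λ.(λ.λ.0) (λ.λ.1 0) ((λ.λ.λ.1) (λ.λ.0 1)) (λ.λ.1 0)) (λ.(λ.0) (λ.0 1))
  step 3: (λ.λ.0) (λ.λ.1 0) ((λ.λ.λ.1) (λ.λ.0 1)) (λ.λ.1 0)
  step 4: (λ.0) ((λ.λ.λ.1) (λ.λ.0 1)) (λ.λ.1 0)
  step 5: (λ.λ.λ.1) (λ.λ.0 1) (λ.λ.1 0)
  step 6: (λ.λ.1) (λ.λ.1 0)
  step 7: λ.λ.λ.1 0

Answer: normal form = λ.λ.λ.1 0  (in 7 steps)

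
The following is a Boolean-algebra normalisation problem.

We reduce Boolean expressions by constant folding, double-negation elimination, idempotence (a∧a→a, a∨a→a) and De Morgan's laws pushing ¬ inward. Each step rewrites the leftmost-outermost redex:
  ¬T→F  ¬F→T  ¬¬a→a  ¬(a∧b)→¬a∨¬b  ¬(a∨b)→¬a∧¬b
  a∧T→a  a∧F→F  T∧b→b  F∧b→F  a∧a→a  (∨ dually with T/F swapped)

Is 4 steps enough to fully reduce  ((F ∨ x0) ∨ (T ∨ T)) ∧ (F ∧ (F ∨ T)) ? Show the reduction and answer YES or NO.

Answer: NO — after 4 steps the term is F ∧ (F ∨ T), not yet normal

Reduction:
  start: ((F ∨ x0) ∨ (T ∨ T)) ∧ (F ∧ (F ∨ T))
  [1] (x0 ∨ (T ∨ T)) ∧ (F ∧ (F ∨ T))
  [2] (x0 ∨ T) ∧ (F ∧ (F ∨ T))
  [3] T ∧ (F ∧ (F ∨ T))
  [4] F ∧ (F ∨ T)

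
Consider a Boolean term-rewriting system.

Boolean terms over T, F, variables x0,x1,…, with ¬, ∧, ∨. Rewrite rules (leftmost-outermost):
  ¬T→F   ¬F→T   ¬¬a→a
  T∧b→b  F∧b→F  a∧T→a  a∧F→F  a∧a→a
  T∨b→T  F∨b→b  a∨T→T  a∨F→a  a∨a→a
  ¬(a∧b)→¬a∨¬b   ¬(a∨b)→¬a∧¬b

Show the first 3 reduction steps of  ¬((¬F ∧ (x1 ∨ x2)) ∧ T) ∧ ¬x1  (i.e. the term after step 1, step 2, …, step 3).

  start: ¬((¬F ∧ (x1 ∨ x2)) ∧ T) ∧ ¬x1
  [1] (¬(¬F ∧ (x1 ∨ x2)) ∨ ¬T) ∧ ¬x1
  [2] ((¬¬F ∨ ¬(x1 ∨ x2)) ∨ ¬T) ∧ ¬x1
  [3] ((F ∨ ¬(x1 ∨ x2)) ∨ ¬T) ∧ ¬x1

Answer: after 3 steps: ((F ∨ ¬(x1 ∨ x2)) ∨ ¬T) ∧ ¬x1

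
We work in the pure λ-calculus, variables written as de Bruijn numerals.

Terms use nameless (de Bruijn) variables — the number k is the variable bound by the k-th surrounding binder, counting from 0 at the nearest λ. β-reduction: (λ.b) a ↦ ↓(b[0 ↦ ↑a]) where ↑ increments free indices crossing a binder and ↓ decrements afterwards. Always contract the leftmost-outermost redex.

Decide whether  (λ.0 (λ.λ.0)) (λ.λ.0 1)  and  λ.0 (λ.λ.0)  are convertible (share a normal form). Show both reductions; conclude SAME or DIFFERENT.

Answer: SAME — A ⇓ λ.0 (λ.λ.0), B ⇓ λ.0 (λ.λ.0)

Derivation:
Term A:
  start: (λ.0 (λ.λ.0)) (λ.λ.0 1)
  step 1: (λ.λ.0 1) (λ.λ.0)
  step 2: λ.0 (λ.λ.0)

Term B:
  start: λ.0 (λ.λ.0)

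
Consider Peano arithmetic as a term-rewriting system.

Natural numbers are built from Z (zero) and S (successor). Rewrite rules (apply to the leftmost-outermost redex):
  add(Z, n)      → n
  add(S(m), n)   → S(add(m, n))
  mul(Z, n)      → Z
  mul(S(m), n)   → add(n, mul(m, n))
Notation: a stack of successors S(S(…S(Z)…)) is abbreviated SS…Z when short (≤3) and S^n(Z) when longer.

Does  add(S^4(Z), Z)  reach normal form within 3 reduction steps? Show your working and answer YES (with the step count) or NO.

Answer: NO — after 3 steps the term is S(S(S(add(SZ, Z)))), not yet normal

Derivation:
  start: add(S^4(Z), Z)
  [1] S(add(SSSZ, Z))
  [2] S(S(add(SSZ, Z)))
  [3] S(S(S(add(SZ, Z))))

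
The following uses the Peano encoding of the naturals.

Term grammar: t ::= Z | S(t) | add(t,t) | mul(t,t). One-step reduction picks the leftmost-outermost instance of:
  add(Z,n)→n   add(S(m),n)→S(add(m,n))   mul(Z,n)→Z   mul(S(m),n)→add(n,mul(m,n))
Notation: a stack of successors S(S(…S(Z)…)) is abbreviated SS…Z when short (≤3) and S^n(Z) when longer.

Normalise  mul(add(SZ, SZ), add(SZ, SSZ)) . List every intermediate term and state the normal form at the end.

  start: mul(add(SZ, SZ), add(SZ, SSZ))
  step 1: mul(S(add(Z, SZ)), add(SZ, SSZ))
  step 2: add(add(SZ, SSZ), mul(add(Z, SZ), add(SZ, SSZ)))
  step 3: add(S(add(Z, SSZ)), mul(add(Z, SZ), add(SZ, SSZ)))
  step 4: S(add(add(Z, SSZ), mul(add(Z, SZ), add(SZ, SSZ))))
  step 5: S(add(SSZ, mul(add(Z, SZ), add(SZ, SSZ))))
  step 6: S(S(add(SZ, mul(add(Z, SZ), add(SZ, SSZ)))))
  step 7: S(S(S(add(Z, mul(add(Z, SZ), add(SZ, SSZ))))))
  step 8: S(S(S(mul(add(Z, SZ), add(SZ, SSZ)))))
  step 9: S(S(S(mul(SZ, add(SZ, SSZ)))))
  step 10: S(S(S(add(add(SZ, SSZ), mul(Z, add(SZ, SSZ))))))
  step 11: S(S(S(add(S(add(Z, SSZ)), mul(Z, add(SZ, SSZ))))))
  step 12: S(S(S(S(add(add(Z, SSZ), mul(Z, add(SZ, SSZ)))))))
  step 13: S(S(S(S(add(SSZ, mul(Z, add(SZ, SSZ)))))))
  step 14: S(S(S(S(S(add(SZ, mul(Z, add(SZ, SSZ))))))))
  step 15: S(S(S(S(S(S(add(Z, mul(Z, add(SZ, SSZ)))))))))
  step 16: S(S(S(S(S(S(mul(Z, add(SZ, SSZ))))))))
  step 17: S^6(Z)

Answer: normal form = S^6(Z)  (in 17 steps)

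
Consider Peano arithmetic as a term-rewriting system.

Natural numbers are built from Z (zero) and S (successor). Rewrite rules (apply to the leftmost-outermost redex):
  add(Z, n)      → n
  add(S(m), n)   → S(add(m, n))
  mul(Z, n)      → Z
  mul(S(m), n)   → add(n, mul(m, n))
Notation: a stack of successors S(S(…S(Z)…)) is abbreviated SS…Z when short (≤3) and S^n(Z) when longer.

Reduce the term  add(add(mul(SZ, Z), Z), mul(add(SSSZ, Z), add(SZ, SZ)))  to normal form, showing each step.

  start: add(add(mul(SZ, Z), Z), mul(add(SSSZ, Z), add(SZ, SZ)))
  step 1: add(add(add(Z, mul(Z, Z)), Z), mul(add(SSSZ, Z), add(SZ, SZ)))
  step 2: add(add(mul(Z, Z), Z), mul(add(SSSZ, Z), add(SZ, SZ)))
  step 3: add(add(Z, Z), mul(add(SSSZ, Z), add(SZ, SZ)))
  step 4: add(Z, mul(add(SSSZ, Z), add(SZ, SZ)))
  step 5: mul(add(SSSZ, Z), add(SZ, SZ))
  step 6: mul(S(add(SSZ, Z)), add(SZ, SZ))
  step 7: add(add(SZ, SZ), mul(add(SSZ, Z), add(SZ, SZ)))
  step 8: add(S(add(Z, SZ)), mul(add(SSZ, Z), add(SZ, SZ)))
  step 9: S(add(add(Z, SZ), mul(add(SSZ, Z), add(SZ, SZ))))
  step 10: S(add(SZ, mul(add(SSZ, Z), add(SZ, SZ))))
  step 11: S(S(add(Z, mul(add(SSZ, Z), add(SZ, SZ)))))
  step 12: S(S(mul(add(SSZ, Z), add(SZ, SZ))))
  step 13: S(S(mul(S(add(SZ, Z)), add(SZ, SZ))))
  step 14: S(S(add(add(SZ, SZ), mul(add(SZ, Z), add(SZ, SZ)))))
  step 15: S(S(add(S(add(Z, SZ)), mul(add(SZ, Z), add(SZ, SZ)))))
  step 16: S(S(S(add(add(Z, SZ), mul(add(SZ, Z), add(SZ, SZ))))))
  step 17: S(S(S(add(SZ, mul(add(SZ, Z), add(SZ, SZ))))))
  step 18: S(S(S(S(add(Z, mul(add(SZ, Z), add(SZ, SZ)))))))
  step 19: S(S(S(S(mul(add(SZ, Z), add(SZ, SZ))))))
  step 20: S(S(S(S(mul(S(add(Z, Z)), add(SZ, SZ))))))
  step 21: S(S(S(S(add(add(SZ, SZ), mul(add(Z, Z), add(SZ, SZ)))))))
  step 22: S(S(S(S(add(S(add(Z, SZ)), mul(add(Z, Z), add(SZ, SZ)))))))
  step 23: S(S(S(S(S(add(add(Z, SZ), mul(add(Z, Z), add(SZ, SZ))))))))
  step 24: S(S(S(S(S(add(SZ, mul(add(Z, Z), add(SZ, SZ))))))))
  step 25: S(S(S(S(S(S(add(Z, mul(add(Z, Z), add(SZ, SZ)))))))))
  step 26: S(S(S(S(S(S(mul(add(Z, Z), add(SZ, SZ))))))))
  step 27: S(S(S(S(S(S(mul(Z, add(SZ, SZ))))))))
  step 28: S^6(Z)

Answer: normal form = S^6(Z)  (in 28 steps)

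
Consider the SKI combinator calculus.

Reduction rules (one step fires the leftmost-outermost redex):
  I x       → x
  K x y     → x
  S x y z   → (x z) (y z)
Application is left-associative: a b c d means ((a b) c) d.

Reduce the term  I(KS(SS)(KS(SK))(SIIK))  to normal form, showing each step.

  start: I(KS(SS)(KS(SK))(SIIK))
  step 1: KS(SS)(KS(SK))(SIIK)
  step 2: S(KS(SK))(SIIK)
  step 3: SS(SIIK)
  step 4: SS(IK(IK))
  step 5: SS(K(IK))
  step 6: SS(KK)

Answer: normal form = SS(KK)  (in 6 steps)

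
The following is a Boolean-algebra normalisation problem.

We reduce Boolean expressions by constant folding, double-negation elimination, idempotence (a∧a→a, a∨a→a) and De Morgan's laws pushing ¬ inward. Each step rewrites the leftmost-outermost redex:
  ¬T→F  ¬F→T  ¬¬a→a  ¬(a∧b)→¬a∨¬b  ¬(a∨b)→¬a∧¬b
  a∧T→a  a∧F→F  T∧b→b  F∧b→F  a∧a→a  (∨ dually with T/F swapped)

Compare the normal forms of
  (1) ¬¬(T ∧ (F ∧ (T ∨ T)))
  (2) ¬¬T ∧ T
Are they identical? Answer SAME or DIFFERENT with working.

Answer: DIFFERENT — A ⇓ F, B ⇓ T

Working:
Term A:
  start: ¬¬(T ∧ (F ∧ (T ∨ T)))
  →1  T ∧ (F ∧ (T ∨ T))
  →2  F ∧ (T ∨ T)
  →3  F

Term B:
  start: ¬¬T ∧ T
  →1  ¬¬T
  →2  T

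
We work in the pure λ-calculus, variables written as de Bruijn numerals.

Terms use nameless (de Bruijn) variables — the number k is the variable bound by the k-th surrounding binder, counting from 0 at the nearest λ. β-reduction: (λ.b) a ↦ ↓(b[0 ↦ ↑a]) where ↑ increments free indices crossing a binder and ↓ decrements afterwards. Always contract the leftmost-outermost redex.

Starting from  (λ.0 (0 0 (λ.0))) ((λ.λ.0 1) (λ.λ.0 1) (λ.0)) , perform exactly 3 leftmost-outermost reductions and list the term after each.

Answer: after 3 steps: (λ.0) (λ.λ.0 1) ((λ.λ.0 1) (λ.λ.0 1) (λ.0) ((λ.λ.0 1) (λ.λ.0 1) (λ.0)) (λ.0))

Derivation:
  start: (λ.0 (0 0 (λ.0))) ((λ.λ.0 1) (λ.λ.0 1) (λ.0))
  step 1: (λ.λ.0 1) (λ.λ.0 1) (λ.0) ((λ.λ.0 1) (λ.λ.0 1) (λ.0) ((λ.λ.0 1) (λ.λ.0 1) (λ.0)) (λ.0))
  step 2: (λ.0 (λ.λ.0 1)) (λ.0) ((λ.λ.0 1) (λ.λ.0 1) (λ.0) ((λ.λ.0 1) (λ.λ.0 1) (λ.0)) (λ.0))
  step 3: (λ.0) (λ.λ.0 1) ((λ.λ.0 1) (λ.λ.0 1) (λ.0) ((λ.λ.0 1) (λ.λ.0 1) (λ.0)) (λ.0))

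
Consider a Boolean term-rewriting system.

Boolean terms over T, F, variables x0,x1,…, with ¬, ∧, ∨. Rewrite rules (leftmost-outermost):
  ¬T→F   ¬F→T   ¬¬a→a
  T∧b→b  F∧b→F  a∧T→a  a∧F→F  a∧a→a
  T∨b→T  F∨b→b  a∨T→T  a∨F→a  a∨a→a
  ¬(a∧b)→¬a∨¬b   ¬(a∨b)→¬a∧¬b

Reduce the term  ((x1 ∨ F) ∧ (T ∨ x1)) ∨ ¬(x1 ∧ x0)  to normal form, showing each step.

  start: ((x1 ∨ F) ∧ (T ∨ x1)) ∨ ¬(x1 ∧ x0)
  step 1: (x1 ∧ (T ∨ x1)) ∨ ¬(x1 ∧ x0)
  step 2: (x1 ∧ T) ∨ ¬(x1 ∧ x0)
  step 3: x1 ∨ ¬(x1 ∧ x0)
  step 4: x1 ∨ (¬x1 ∨ ¬x0)

Answer: normal form = x1 ∨ (¬x1 ∨ ¬x0)  (in 4 steps)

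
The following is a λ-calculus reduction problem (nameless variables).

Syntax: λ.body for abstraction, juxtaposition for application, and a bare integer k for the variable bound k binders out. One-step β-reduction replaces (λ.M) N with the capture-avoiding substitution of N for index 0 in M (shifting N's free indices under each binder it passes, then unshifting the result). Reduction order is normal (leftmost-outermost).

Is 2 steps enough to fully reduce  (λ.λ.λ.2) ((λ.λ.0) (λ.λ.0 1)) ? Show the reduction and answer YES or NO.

Answer: YES — reaches normal form λ.λ.λ.0 in 2 ≤ 2 steps

Derivation:
  start: (λ.λ.λ.2) ((λ.λ.0) (λ.λ.0 1))
  step 1: λ.λ.(λ.λ.0) (λ.λ.0 1)
  step 2: λ.λ.λ.0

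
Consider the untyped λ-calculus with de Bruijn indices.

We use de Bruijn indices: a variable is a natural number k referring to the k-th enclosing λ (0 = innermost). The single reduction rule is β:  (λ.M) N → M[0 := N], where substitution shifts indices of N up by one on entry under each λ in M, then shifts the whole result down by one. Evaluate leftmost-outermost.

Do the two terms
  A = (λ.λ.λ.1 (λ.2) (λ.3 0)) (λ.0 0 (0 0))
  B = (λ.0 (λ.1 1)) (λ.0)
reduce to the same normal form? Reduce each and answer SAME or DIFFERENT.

Term A:
  start: (λ.λ.λ.1 (λ.2) (λ.3 0)) (λ.0 0 (0 0))
  step 1: λ.λ.1 (λ.2) (λ.(λ.0 0 (0 0)) 0)
  step 2: λ.λ.1 (λ.2) (λ.0 0 (0 0))

Term B:
  start: (λ.0 (λ.1 1)) (λ.0)
  step 1: (λ.0) (λ.(λ.0) (λ.0))
  step 2: λ.(λ.0) (λ.0)
  step 3: λ.λ.0

Answer: DIFFERENT — A ⇓ λ.λ.1 (λ.2) (λ.0 0 (0 0)), B ⇓ λ.λ.0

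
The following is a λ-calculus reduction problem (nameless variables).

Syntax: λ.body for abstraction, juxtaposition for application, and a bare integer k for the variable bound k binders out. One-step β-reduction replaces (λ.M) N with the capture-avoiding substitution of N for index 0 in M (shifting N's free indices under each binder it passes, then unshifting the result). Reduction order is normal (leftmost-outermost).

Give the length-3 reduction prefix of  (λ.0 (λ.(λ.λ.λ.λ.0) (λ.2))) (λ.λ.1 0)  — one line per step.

Answer: after 3 steps: λ.(λ.λ.λ.λ.0) (λ.λ.λ.1 0)

Reduction:
  start: (λ.0 (λ.(λ.λ.λ.λ.0) (λ.2))) (λ.λ.1 0)
  [1] (λ.λ.1 0) (λ.(λ.λ.λ.λ.0) (λ.λ.λ.1 0))
  [2] λ.(λ.(λ.λ.λ.λ.0) (λ.λ.λ.1 0)) 0
  [3] λ.(λ.λ.λ.λ.0) (λ.λ.λ.1 0)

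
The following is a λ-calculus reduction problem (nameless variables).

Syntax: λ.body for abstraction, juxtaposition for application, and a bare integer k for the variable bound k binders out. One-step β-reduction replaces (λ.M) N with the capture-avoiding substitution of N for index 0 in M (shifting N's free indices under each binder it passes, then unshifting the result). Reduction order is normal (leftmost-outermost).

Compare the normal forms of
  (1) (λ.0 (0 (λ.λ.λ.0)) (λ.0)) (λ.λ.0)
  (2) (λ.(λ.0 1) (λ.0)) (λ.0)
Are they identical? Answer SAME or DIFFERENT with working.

Answer: SAME — A ⇓ λ.0, B ⇓ λ.0

Reduction:
Term A:
  start: (λ.0 (0 (λ.λ.λ.0)) (λ.0)) (λ.λ.0)
  step 1: (λ.λ.0) ((λ.λ.0) (λ.λ.λ.0)) (λ.0)
  step 2: (λ.0) (λ.0)
  step 3: λ.0

Term B:
  start: (λ.(λ.0 1) (λ.0)) (λ.0)
  step 1: (λ.0 (λ.0)) (λ.0)
  step 2: (λ.0) (λ.0)
  step 3: λ.0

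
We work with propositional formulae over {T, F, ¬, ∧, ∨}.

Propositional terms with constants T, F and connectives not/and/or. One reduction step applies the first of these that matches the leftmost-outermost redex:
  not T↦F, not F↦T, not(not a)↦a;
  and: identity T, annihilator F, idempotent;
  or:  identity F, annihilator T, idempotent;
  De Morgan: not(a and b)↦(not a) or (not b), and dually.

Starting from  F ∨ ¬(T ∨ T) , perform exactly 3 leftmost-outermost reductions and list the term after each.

Answer: after 3 steps: ¬T

Derivation:
  start: F ∨ ¬(T ∨ T)
  [1] ¬(T ∨ T)
  [2] ¬T ∧ ¬T
  [3] ¬T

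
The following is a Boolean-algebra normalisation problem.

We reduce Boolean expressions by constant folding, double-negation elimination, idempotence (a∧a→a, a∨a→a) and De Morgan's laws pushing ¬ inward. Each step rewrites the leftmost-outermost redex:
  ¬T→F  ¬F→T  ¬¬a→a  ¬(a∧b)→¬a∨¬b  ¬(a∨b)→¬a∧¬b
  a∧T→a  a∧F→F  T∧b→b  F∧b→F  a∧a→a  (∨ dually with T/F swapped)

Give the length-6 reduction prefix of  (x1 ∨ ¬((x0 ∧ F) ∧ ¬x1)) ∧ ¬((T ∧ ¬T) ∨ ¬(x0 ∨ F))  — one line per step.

  start: (x1 ∨ ¬((x0 ∧ F) ∧ ¬x1)) ∧ ¬((T ∧ ¬T) ∨ ¬(x0 ∨ F))
  →1  (x1 ∨ (¬(x0 ∧ F) ∨ ¬¬x1)) ∧ ¬((T ∧ ¬T) ∨ ¬(x0 ∨ F))
  →2  (x1 ∨ ((¬x0 ∨ ¬F) ∨ ¬¬x1)) ∧ ¬((T ∧ ¬T) ∨ ¬(x0 ∨ F))
  →3  (x1 ∨ ((¬x0 ∨ T) ∨ ¬¬x1)) ∧ ¬((T ∧ ¬T) ∨ ¬(x0 ∨ F))
  →4  (x1 ∨ (T ∨ ¬¬x1)) ∧ ¬((T ∧ ¬T) ∨ ¬(x0 ∨ F))
  →5  (x1 ∨ T) ∧ ¬((T ∧ ¬T) ∨ ¬(x0 ∨ F))
  →6  T ∧ ¬((T ∧ ¬T) ∨ ¬(x0 ∨ F))

Answer: after 6 steps: T ∧ ¬((T ∧ ¬T) ∨ ¬(x0 ∨ F))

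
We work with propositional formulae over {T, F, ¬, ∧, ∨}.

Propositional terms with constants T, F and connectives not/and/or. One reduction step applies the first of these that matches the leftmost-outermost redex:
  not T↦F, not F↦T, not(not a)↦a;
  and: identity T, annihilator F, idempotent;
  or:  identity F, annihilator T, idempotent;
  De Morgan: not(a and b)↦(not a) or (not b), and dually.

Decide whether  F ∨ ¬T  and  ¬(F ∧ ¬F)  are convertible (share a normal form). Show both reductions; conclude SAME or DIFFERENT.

Answer: DIFFERENT — A ⇓ F, B ⇓ T

Working:
Term A:
  start: F ∨ ¬T
  →1  ¬T
  →2  F

Term B:
  start: ¬(F ∧ ¬F)
  →1  ¬F ∨ ¬¬F
  →2  T ∨ ¬¬F
  →3  T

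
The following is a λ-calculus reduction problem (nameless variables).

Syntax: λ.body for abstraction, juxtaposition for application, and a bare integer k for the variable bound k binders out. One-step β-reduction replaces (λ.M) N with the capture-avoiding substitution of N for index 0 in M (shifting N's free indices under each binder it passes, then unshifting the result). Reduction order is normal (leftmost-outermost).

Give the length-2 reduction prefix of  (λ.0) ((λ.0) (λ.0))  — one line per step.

Answer: after 2 steps: λ.0

Reduction:
  start: (λ.0) ((λ.0) (λ.0))
  step 1: (λ.0) (λ.0)
  step 2: λ.0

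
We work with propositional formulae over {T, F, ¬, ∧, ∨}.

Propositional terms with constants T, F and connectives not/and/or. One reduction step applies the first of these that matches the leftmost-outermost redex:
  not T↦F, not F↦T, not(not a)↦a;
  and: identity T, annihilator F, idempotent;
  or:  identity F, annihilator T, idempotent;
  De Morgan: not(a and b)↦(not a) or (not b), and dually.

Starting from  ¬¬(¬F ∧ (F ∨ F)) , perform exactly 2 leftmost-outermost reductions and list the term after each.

Answer: after 2 steps: T ∧ (F ∨ F)

Working:
  start: ¬¬(¬F ∧ (F ∨ F))
  step 1: ¬F ∧ (F ∨ F)
  step 2: T ∧ (F ∨ F)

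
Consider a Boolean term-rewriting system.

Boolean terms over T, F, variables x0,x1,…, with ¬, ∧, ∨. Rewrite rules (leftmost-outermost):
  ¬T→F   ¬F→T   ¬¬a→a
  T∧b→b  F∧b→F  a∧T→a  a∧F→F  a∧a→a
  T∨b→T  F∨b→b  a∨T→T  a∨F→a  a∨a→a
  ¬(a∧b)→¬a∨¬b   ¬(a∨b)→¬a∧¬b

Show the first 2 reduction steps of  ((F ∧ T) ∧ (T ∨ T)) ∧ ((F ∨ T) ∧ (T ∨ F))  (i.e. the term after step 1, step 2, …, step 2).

Answer: after 2 steps: F ∧ ((F ∨ T) ∧ (T ∨ F))

Reduction:
  start: ((F ∧ T) ∧ (T ∨ T)) ∧ ((F ∨ T) ∧ (T ∨ F))
  →1  (F ∧ (T ∨ T)) ∧ ((F ∨ T) ∧ (T ∨ F))
  →2  F ∧ ((F ∨ T) ∧ (T ∨ F))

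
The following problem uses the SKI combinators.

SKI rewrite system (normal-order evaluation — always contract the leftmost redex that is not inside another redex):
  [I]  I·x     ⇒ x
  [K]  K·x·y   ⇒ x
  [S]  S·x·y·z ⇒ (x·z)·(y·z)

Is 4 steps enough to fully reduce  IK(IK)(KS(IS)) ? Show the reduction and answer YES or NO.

Answer: YES — reaches normal form K in 3 ≤ 4 steps

Working:
  start: IK(IK)(KS(IS))
  step 1: K(IK)(KS(IS))
  step 2: IK
  step 3: K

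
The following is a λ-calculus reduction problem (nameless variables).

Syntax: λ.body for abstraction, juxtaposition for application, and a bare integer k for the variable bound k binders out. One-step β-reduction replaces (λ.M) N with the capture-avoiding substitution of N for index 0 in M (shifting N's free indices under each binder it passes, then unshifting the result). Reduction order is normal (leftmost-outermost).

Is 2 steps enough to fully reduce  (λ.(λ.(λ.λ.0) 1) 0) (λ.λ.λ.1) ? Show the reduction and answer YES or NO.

  start: (λ.(λ.(λ.λ.0) 1) 0) (λ.λ.λ.1)
  step 1: (λ.(λ.λ.0) (λ.λ.λ.1)) (λ.λ.λ.1)
  step 2: (λ.λ.0) (λ.λ.λ.1)

Answer: NO — after 2 steps the term is (λ.λ.0) (λ.λ.λ.1), not yet normal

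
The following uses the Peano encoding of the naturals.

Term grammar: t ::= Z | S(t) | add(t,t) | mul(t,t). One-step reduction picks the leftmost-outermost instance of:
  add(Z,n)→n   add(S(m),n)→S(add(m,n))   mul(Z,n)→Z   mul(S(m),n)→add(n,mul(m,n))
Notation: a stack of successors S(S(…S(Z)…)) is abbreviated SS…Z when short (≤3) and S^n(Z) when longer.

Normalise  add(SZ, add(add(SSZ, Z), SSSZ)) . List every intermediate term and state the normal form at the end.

  start: add(SZ, add(add(SSZ, Z), SSSZ))
  →1  S(add(Z, add(add(SSZ, Z), SSSZ)))
  →2  S(add(add(SSZ, Z), SSSZ))
  →3  S(add(S(add(SZ, Z)), SSSZ))
  →4  S(S(add(add(SZ, Z), SSSZ)))
  →5  S(S(add(S(add(Z, Z)), SSSZ)))
  →6  S(S(S(add(add(Z, Z), SSSZ))))
  →7  S(S(S(add(Z, SSSZ))))
  →8  S^6(Z)

Answer: normal form = S^6(Z)  (in 8 steps)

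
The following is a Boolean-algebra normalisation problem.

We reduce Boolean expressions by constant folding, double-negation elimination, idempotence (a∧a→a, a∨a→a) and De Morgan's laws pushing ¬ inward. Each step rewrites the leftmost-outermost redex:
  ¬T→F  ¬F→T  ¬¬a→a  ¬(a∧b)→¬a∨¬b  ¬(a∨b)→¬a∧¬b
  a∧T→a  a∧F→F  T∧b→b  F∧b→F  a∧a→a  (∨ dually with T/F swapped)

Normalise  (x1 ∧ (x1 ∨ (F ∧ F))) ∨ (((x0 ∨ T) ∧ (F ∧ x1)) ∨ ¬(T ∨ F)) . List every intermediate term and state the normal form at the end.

Answer: normal form = x1  (in 11 steps)

Reduction:
  start: (x1 ∧ (x1 ∨ (F ∧ F))) ∨ (((x0 ∨ T) ∧ (F ∧ x1)) ∨ ¬(T ∨ F))
  →1  (x1 ∧ (x1 ∨ F)) ∨ (((x0 ∨ T) ∧ (F ∧ x1)) ∨ ¬(T ∨ F))
  →2  (x1 ∧ x1) ∨ (((x0 ∨ T) ∧ (F ∧ x1)) ∨ ¬(T ∨ F))
  →3  x1 ∨ (((x0 ∨ T) ∧ (F ∧ x1)) ∨ ¬(T ∨ F))
  →4  x1 ∨ ((T ∧ (F ∧ x1)) ∨ ¬(T ∨ F))
  →5  x1 ∨ ((F ∧ x1) ∨ ¬(T ∨ F))
  →6  x1 ∨ (F ∨ ¬(T ∨ F))
  →7  x1 ∨ ¬(T ∨ F)
  →8  x1 ∨ (¬T ∧ ¬F)
  →9  x1 ∨ (F ∧ ¬F)
  →10  x1 ∨ F
  →11  x1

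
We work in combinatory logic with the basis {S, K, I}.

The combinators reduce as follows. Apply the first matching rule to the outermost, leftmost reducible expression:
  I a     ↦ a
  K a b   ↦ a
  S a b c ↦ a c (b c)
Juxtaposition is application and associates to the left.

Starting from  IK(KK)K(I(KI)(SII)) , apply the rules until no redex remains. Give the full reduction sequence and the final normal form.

Answer: normal form = K  (in 3 steps)

Working:
  start: IK(KK)K(I(KI)(SII))
  [1] K(KK)K(I(KI)(SII))
  [2] KK(I(KI)(SII))
  [3] K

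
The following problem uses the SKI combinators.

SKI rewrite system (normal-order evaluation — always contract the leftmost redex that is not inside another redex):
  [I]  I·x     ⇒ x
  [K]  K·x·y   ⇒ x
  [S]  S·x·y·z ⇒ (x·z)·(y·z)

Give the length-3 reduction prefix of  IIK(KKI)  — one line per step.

  start: IIK(KKI)
  step 1: IK(KKI)
  step 2: K(KKI)
  step 3: KK

Answer: after 3 steps: KK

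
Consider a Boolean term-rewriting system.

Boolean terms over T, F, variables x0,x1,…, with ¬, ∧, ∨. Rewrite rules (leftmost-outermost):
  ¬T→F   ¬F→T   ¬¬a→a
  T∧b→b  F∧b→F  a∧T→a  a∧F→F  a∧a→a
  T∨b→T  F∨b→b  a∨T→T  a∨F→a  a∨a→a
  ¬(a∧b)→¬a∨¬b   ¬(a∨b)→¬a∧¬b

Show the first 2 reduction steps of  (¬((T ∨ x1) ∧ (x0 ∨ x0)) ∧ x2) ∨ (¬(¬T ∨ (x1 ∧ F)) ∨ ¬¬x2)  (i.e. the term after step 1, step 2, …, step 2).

Answer: after 2 steps: (((¬T ∧ ¬x1) ∨ ¬(x0 ∨ x0)) ∧ x2) ∨ (¬(¬T ∨ (x1 ∧ F)) ∨ ¬¬x2)

Reduction:
  start: (¬((T ∨ x1) ∧ (x0 ∨ x0)) ∧ x2) ∨ (¬(¬T ∨ (x1 ∧ F)) ∨ ¬¬x2)
  →1  ((¬(T ∨ x1) ∨ ¬(x0 ∨ x0)) ∧ x2) ∨ (¬(¬T ∨ (x1 ∧ F)) ∨ ¬¬x2)
  →2  (((¬T ∧ ¬x1) ∨ ¬(x0 ∨ x0)) ∧ x2) ∨ (¬(¬T ∨ (x1 ∧ F)) ∨ ¬¬x2)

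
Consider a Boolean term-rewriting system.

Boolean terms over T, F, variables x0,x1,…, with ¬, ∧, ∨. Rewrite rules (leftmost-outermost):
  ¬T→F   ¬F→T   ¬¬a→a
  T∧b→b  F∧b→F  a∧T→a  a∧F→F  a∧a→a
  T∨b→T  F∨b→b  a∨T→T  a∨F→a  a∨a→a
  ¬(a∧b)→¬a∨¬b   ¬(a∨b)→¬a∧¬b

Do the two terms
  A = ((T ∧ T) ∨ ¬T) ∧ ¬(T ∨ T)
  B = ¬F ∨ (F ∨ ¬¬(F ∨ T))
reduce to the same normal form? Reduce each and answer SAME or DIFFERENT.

Answer: DIFFERENT — A ⇓ F, B ⇓ T

Reduction:
Term A:
  start: ((T ∧ T) ∨ ¬T) ∧ ¬(T ∨ T)
  step 1: (T ∨ ¬T) ∧ ¬(T ∨ T)
  step 2: T ∧ ¬(T ∨ T)
  step 3: ¬(T ∨ T)
  step 4: ¬T ∧ ¬T
  step 5: ¬T
  step 6: F

Term B:
  start: ¬F ∨ (F ∨ ¬¬(F ∨ T))
  step 1: T ∨ (F ∨ ¬¬(F ∨ T))
  step 2: T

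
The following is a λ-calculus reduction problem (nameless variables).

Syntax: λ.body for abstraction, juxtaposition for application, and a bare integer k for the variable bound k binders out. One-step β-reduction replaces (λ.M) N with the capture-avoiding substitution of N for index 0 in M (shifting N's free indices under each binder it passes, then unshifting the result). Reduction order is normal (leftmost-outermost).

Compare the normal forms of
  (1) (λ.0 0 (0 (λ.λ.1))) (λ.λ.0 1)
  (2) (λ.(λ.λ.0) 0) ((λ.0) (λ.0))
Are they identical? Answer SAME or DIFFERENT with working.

Answer: DIFFERENT — A ⇓ λ.0 (λ.λ.1), B ⇓ λ.0

Working:
Term A:
  start: (λ.0 0 (0 (λ.λ.1))) (λ.λ.0 1)
  [1] (λ.λ.0 1) (λ.λ.0 1) ((λ.λ.0 1) (λ.λ.1))
  [2] (λ.0 (λ.λ.0 1)) ((λ.λ.0 1) (λ.λ.1))
  [3] (λ.λ.0 1) (λ.λ.1) (λ.λ.0 1)
  [4] (λ.0 (λ.λ.1)) (λ.λ.0 1)
  [5] (λ.λ.0 1) (λ.λ.1)
  [6] λ.0 (λ.λ.1)

Term B:
  start: (λ.(λ.λ.0) 0) ((λ.0) (λ.0))
  [1] (λ.λ.0) ((λ.0) (λ.0))
  [2] λ.0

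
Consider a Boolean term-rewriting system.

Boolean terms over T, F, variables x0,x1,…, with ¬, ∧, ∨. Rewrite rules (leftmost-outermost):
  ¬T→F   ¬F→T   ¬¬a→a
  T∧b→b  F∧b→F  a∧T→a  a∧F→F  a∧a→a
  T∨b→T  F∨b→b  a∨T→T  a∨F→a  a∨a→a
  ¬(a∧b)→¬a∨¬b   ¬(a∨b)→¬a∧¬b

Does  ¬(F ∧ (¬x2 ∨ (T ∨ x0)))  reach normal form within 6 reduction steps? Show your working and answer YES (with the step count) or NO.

Answer: YES — reaches normal form T in 3 ≤ 6 steps

Reduction:
  start: ¬(F ∧ (¬x2 ∨ (T ∨ x0)))
  →1  ¬F ∨ ¬(¬x2 ∨ (T ∨ x0))
  →2  T ∨ ¬(¬x2 ∨ (T ∨ x0))
  →3  T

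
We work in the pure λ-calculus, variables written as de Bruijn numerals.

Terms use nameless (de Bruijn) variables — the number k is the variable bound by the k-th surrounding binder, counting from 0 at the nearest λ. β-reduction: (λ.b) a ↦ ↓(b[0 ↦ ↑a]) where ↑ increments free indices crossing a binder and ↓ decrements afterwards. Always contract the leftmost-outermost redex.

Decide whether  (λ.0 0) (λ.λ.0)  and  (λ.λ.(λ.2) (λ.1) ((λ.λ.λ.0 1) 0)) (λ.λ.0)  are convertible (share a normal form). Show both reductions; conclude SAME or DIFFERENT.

Answer: DIFFERENT — A ⇓ λ.0, B ⇓ λ.λ.0

Reduction:
Term A:
  start: (λ.0 0) (λ.λ.0)
  →1  (λ.λ.0) (λ.λ.0)
  →2  λ.0

Term B:
  start: (λ.λ.(λ.2) (λ.1) ((λ.λ.λ.0 1) 0)) (λ.λ.0)
  →1  λ.(λ.λ.λ.0) (λ.1) ((λ.λ.λ.0 1) 0)
  →2  λ.(λ.λ.0) ((λ.λ.λ.0 1) 0)
  →3  λ.λ.0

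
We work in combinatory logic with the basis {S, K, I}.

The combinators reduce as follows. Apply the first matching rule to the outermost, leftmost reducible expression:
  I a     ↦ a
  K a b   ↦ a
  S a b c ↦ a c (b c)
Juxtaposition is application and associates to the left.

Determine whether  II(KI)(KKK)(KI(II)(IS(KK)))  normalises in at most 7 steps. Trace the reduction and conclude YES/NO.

  start: II(KI)(KKK)(KI(II)(IS(KK)))
  step 1: I(KI)(KKK)(KI(II)(IS(KK)))
  step 2: KI(KKK)(KI(II)(IS(KK)))
  step 3: I(KI(II)(IS(KK)))
  step 4: KI(II)(IS(KK))
  step 5: I(IS(KK))
  step 6: IS(KK)
  step 7: S(KK)

Answer: YES — reaches normal form S(KK) in 7 ≤ 7 steps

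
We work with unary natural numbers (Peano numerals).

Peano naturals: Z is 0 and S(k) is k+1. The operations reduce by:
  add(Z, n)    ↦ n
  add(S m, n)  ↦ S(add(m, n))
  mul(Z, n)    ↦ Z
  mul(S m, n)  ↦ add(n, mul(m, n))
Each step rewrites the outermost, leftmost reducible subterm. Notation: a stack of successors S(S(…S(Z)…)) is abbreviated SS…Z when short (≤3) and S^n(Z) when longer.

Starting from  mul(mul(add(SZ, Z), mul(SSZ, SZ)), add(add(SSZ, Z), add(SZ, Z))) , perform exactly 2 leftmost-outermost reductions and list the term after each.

  start: mul(mul(add(SZ, Z), mul(SSZ, SZ)), add(add(SSZ, Z), add(SZ, Z)))
  [1] mul(mul(S(add(Z, Z)), mul(SSZ, SZ)), add(add(SSZ, Z), add(SZ, Z)))
  [2] mul(add(mul(SSZ, SZ), mul(add(Z, Z), mul(SSZ, SZ))), add(add(SSZ, Z), add(SZ, Z)))

Answer: after 2 steps: mul(add(mul(SSZ, SZ), mul(add(Z, Z), mul(SSZ, SZ))), add(add(SSZ, Z), add(SZ, Z)))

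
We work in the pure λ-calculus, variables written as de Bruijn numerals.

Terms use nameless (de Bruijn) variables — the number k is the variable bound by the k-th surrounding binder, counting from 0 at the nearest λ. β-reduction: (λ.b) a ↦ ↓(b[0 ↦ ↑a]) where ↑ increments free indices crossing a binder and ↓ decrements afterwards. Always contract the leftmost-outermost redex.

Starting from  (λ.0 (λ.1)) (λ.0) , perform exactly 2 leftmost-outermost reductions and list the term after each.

Answer: after 2 steps: λ.λ.0

Derivation:
  start: (λ.0 (λ.1)) (λ.0)
  →1  (λ.0) (λ.λ.0)
  →2  λ.λ.0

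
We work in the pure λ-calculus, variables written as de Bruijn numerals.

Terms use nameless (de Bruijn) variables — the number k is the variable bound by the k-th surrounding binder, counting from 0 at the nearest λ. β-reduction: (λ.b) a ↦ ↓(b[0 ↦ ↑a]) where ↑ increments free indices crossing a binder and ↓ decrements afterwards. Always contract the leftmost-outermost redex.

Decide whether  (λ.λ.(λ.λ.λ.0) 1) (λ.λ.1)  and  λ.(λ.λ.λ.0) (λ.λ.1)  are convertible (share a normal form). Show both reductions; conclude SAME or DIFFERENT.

Term A:
  start: (λ.λ.(λ.λ.λ.0) 1) (λ.λ.1)
  step 1: λ.(λ.λ.λ.0) (λ.λ.1)
  step 2: λ.λ.λ.0

Term B:
  start: λ.(λ.λ.λ.0) (λ.λ.1)
  step 1: λ.λ.λ.0

Answer: SAME — A ⇓ λ.λ.λ.0, B ⇓ λ.λ.λ.0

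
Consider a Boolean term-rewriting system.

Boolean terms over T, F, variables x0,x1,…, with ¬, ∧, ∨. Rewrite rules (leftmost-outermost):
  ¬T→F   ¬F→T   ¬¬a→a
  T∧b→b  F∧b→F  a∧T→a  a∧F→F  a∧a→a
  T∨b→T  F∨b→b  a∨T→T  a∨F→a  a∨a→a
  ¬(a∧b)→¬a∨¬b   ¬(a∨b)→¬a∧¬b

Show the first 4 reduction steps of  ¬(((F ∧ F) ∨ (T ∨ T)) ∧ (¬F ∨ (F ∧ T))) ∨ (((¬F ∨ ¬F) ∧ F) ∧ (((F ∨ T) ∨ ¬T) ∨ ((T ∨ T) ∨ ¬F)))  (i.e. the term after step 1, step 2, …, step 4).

  start: ¬(((F ∧ F) ∨ (T ∨ T)) ∧ (¬F ∨ (F ∧ T))) ∨ (((¬F ∨ ¬F) ∧ F) ∧ (((F ∨ T) ∨ ¬T) ∨ ((T ∨ T) ∨ ¬F)))
  step 1: (¬((F ∧ F) ∨ (T ∨ T)) ∨ ¬(¬F ∨ (F ∧ T))) ∨ (((¬F ∨ ¬F) ∧ F) ∧ (((F ∨ T) ∨ ¬T) ∨ ((T ∨ T) ∨ ¬F)))
  step 2: ((¬(F ∧ F) ∧ ¬(T ∨ T)) ∨ ¬(¬F ∨ (F ∧ T))) ∨ (((¬F ∨ ¬F) ∧ F) ∧ (((F ∨ T) ∨ ¬T) ∨ ((T ∨ T) ∨ ¬F)))
  step 3: (((¬F ∨ ¬F) ∧ ¬(T ∨ T)) ∨ ¬(¬F ∨ (F ∧ T))) ∨ (((¬F ∨ ¬F) ∧ F) ∧ (((F ∨ T) ∨ ¬T) ∨ ((T ∨ T) ∨ ¬F)))
  step 4: ((¬F ∧ ¬(T ∨ T)) ∨ ¬(¬F ∨ (F ∧ T))) ∨ (((¬F ∨ ¬F) ∧ F) ∧ (((F ∨ T) ∨ ¬T) ∨ ((T ∨ T) ∨ ¬F)))

Answer: after 4 steps: ((¬F ∧ ¬(T ∨ T)) ∨ ¬(¬F ∨ (F ∧ T))) ∨ (((¬F ∨ ¬F) ∧ F) ∧ (((F ∨ T) ∨ ¬T) ∨ ((T ∨ T) ∨ ¬F)))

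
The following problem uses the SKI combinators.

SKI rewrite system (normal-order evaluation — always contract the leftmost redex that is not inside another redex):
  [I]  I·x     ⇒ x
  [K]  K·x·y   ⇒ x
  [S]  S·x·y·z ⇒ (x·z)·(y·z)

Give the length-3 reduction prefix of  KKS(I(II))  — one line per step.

  start: KKS(I(II))
  step 1: K(I(II))
  step 2: K(II)
  step 3: KI

Answer: after 3 steps: KI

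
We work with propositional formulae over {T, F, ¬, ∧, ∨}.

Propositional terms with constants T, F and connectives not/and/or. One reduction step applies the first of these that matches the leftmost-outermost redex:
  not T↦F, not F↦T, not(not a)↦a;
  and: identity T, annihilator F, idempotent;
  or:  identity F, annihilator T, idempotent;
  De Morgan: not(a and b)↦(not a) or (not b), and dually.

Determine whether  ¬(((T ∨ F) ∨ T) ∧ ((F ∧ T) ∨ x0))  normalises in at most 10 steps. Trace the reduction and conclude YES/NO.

Answer: NO — after 10 steps the term is (T ∨ ¬T) ∧ ¬x0, not yet normal

Derivation:
  start: ¬(((T ∨ F) ∨ T) ∧ ((F ∧ T) ∨ x0))
  [1] ¬((T ∨ F) ∨ T) ∨ ¬((F ∧ T) ∨ x0)
  [2] (¬(T ∨ F) ∧ ¬T) ∨ ¬((F ∧ T) ∨ x0)
  [3] ((¬T ∧ ¬F) ∧ ¬T) ∨ ¬((F ∧ T) ∨ x0)
  [4] ((F ∧ ¬F) ∧ ¬T) ∨ ¬((F ∧ T) ∨ x0)
  [5] (F ∧ ¬T) ∨ ¬((F ∧ T) ∨ x0)
  [6] F ∨ ¬((F ∧ T) ∨ x0)
  [7] ¬((F ∧ T) ∨ x0)
  [8] ¬(F ∧ T) ∧ ¬x0
  [9] (¬F ∨ ¬T) ∧ ¬x0
  [10] (T ∨ ¬T) ∧ ¬x0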